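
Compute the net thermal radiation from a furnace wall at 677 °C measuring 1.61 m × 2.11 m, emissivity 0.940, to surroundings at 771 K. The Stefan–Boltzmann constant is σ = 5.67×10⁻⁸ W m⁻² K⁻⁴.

Q ≈ 83500 W

A = 1.61 × 2.11 = 3.40 m².
Convert: 677 °C = 950 K.
Q = εσA(T⁴ − T_s⁴). T⁴ − T_s⁴ = (950)⁴ − (771)⁴ = 8.15×10^11 − 3.53×10^11 = 4.61×10^11 K⁴.
Q = 0.940 × 5.67×10⁻⁸ × 3.40 × 4.61×10^11 = 83500 W.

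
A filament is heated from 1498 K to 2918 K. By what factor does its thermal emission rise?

ratio ≈ 14.4

P ∝ T⁴, so the ratio is (2918/1498)⁴ = (1.948)⁴ = 14.4.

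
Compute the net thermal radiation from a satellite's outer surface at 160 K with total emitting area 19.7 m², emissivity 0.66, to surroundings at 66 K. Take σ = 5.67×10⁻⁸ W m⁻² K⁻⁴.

Q = εσA(T⁴ − T_s⁴). T⁴ − T_s⁴ = (160)⁴ − (66)⁴ = 6.55×10^8 − 1.90×10^7 = 6.36×10^8 K⁴.
Q = 0.66 × 5.67×10⁻⁸ × 19.7 × 6.36×10^8 = 469 W.

Q ≈ 469 W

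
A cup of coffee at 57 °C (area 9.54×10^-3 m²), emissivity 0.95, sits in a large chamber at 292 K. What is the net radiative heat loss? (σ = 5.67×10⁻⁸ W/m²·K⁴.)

Convert: 57 °C = 330 K.
Q = εσA(T⁴ − T_s⁴). T⁴ − T_s⁴ = (330)⁴ − (292)⁴ = 1.19×10^10 − 7.27×10^9 = 4.59×10^9 K⁴.
Q = 0.95 × 5.67×10⁻⁸ × 9.54×10^-3 × 4.59×10^9 = 2.36 W.

Q ≈ 2.36 W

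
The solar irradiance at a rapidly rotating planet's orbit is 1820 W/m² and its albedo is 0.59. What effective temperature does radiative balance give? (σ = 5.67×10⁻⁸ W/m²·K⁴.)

T ≈ 239 K

Power absorbed = (1−a)S·πR²; power emitted = 4πR²σT⁴. Equating and cancelling πR²:
T = ((1−a)S / 4σ)^(1/4) = (746 / (4 × 5.67×10⁻⁸))^(1/4) = (3.29×10^9)^(1/4).
T = 239 K.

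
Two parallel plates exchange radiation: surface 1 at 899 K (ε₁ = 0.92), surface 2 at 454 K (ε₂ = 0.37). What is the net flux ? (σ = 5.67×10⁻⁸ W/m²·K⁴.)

For two large parallel gray plates, q = σ(T₁⁴ − T₂⁴) / (1/ε₁ + 1/ε₂ − 1).
1/ε₁ + 1/ε₂ − 1 = 1/0.92 + 1/0.37 − 1 = 2.790.
T₁⁴ − T₂⁴ = 6.53×10^11 − 4.25×10^10 = 6.11×10^11 K⁴.
q = 5.67×10⁻⁸ × 6.11×10^11 / 2.790 = 12400 W/m².

q ≈ 12400 W/m²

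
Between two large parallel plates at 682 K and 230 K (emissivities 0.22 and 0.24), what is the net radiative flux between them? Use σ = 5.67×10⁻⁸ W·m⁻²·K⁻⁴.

For two large parallel gray plates, q = σ(T₁⁴ − T₂⁴) / (1/ε₁ + 1/ε₂ − 1).
1/ε₁ + 1/ε₂ − 1 = 1/0.22 + 1/0.24 − 1 = 7.712.
T₁⁴ − T₂⁴ = 2.16×10^11 − 2.80×10^9 = 2.14×10^11 K⁴.
q = 5.67×10⁻⁸ × 2.14×10^11 / 7.712 = 1570 W/m².

q ≈ 1570 W/m²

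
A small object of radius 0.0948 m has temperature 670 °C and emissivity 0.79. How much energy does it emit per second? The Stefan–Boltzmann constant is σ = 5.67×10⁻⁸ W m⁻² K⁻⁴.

A = 4πr² = 4π × (0.0948)² = 0.113 m².
670 °C = 943 K.
P = εσAT⁴ = 0.79 × 5.67×10⁻⁸ × 0.113 × (943)⁴ = 0.79 × 5.67×10⁻⁸ × 0.113 × 7.91×10^11.
P = 4000 W.

P ≈ 4000 W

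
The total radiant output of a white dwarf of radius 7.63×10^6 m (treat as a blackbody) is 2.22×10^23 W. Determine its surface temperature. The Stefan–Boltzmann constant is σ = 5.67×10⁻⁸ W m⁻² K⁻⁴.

T ≈ 8550 K

A = 4πr² = 4π × (7.63×10^6)² = 7.32×10^14 m².
From P = σAT⁴, T = (P / σA)^(1/4) = (2.22×10^23 / (5.67×10⁻⁸ × 7.32×10^14))^(1/4).
T = (5.35×10^15)^(1/4) = 8550 K.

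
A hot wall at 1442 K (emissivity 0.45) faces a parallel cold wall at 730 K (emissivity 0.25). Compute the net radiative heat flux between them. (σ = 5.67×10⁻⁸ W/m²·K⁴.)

q ≈ 43900 W/m²

For two large parallel gray plates, q = σ(T₁⁴ − T₂⁴) / (1/ε₁ + 1/ε₂ − 1).
1/ε₁ + 1/ε₂ − 1 = 1/0.45 + 1/0.25 − 1 = 5.222.
T₁⁴ − T₂⁴ = 4.32×10^12 − 2.84×10^11 = 4.04×10^12 K⁴.
q = 5.67×10⁻⁸ × 4.04×10^12 / 5.222 = 43900 W/m².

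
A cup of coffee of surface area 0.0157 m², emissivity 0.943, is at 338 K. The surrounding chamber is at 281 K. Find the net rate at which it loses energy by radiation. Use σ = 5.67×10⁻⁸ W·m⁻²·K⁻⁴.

Q = εσA(T⁴ − T_s⁴). T⁴ − T_s⁴ = (338)⁴ − (281)⁴ = 1.31×10^10 − 6.23×10^9 = 6.82×10^9 K⁴.
Q = 0.943 × 5.67×10⁻⁸ × 0.0157 × 6.82×10^9 = 5.72 W.

Q ≈ 5.72 W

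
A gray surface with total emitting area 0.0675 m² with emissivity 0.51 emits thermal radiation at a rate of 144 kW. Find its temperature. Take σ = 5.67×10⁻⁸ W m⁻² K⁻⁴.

T ≈ 2930 K

From P = εσAT⁴, T = (P / εσA)^(1/4) = (1.44×10^5 / (0.51 × 5.67×10⁻⁸ × 0.0675))^(1/4).
T = (7.38×10^13)^(1/4) = 2930 K.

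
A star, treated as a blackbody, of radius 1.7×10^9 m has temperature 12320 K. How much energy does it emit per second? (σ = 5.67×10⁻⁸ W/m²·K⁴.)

A = 4πr² = 4π × (1.7×10^9)² = 3.63×10^19 m².
P = σAT⁴ = 5.67×10⁻⁸ × 3.63×10^19 × (12320)⁴ = 5.67×10⁻⁸ × 3.63×10^19 × 2.30×10^16.
P = 4.74×10^28 W.

P ≈ 4.74×10^28 W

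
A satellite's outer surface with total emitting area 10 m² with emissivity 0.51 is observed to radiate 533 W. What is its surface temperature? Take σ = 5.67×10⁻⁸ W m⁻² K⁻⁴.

T ≈ 207 K

From P = εσAT⁴, T = (P / εσA)^(1/4) = (533 / (0.51 × 5.67×10⁻⁸ × 10.0))^(1/4).
T = (1.84×10^9)^(1/4) = 207 K.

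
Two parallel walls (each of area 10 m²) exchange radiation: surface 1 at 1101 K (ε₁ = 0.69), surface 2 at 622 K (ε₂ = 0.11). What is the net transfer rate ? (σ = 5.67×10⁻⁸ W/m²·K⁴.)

For two large parallel gray plates, q = σ(T₁⁴ − T₂⁴) / (1/ε₁ + 1/ε₂ − 1).
1/ε₁ + 1/ε₂ − 1 = 1/0.69 + 1/0.11 − 1 = 9.540.
T₁⁴ − T₂⁴ = 1.47×10^12 − 1.50×10^11 = 1.32×10^12 K⁴.
q = 5.67×10⁻⁸ × 1.32×10^12 / 9.540 = 7840 W/m².
Q = q·A = 7840 × 10 = 78400 W.

Q ≈ 78400 W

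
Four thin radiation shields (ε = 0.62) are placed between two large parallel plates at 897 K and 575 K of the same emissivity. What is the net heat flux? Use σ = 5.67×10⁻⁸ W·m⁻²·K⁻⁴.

q ≈ 2740 W/m²

Each of the 5 gaps contributes resistance (2/ε − 1) = 2/0.62 − 1 = 2.226; total = 11.13.
q = σ(T₁⁴ − T₂⁴) / 11.13 = 5.67×10⁻⁸ × 5.38×10^11 / 11.13 = 2740 W/m².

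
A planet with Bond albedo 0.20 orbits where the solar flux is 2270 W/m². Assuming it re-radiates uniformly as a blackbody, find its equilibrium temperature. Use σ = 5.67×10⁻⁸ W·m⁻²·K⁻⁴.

Power absorbed = (1−a)S·πR²; power emitted = 4πR²σT⁴. Equating and cancelling πR²:
T = ((1−a)S / 4σ)^(1/4) = (1820 / (4 × 5.67×10⁻⁸))^(1/4) = (8.01×10^9)^(1/4).
T = 299 K.

T ≈ 299 K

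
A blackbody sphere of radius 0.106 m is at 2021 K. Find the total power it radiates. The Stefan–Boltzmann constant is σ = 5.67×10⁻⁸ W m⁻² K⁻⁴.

P ≈ 1.34×10^5 W

A = 4πr² = 4π × (0.106)² = 0.141 m².
P = σAT⁴ = 5.67×10⁻⁸ × 0.141 × (2021)⁴ = 5.67×10⁻⁸ × 0.141 × 1.67×10^13.
P = 1.34×10^5 W.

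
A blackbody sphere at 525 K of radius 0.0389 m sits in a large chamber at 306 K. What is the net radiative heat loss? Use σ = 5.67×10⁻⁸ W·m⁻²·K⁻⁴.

A = 4πr² = 4π × (0.0389)² = 0.0190 m².
Q = σA(T⁴ − T_s⁴). T⁴ − T_s⁴ = (525)⁴ − (306)⁴ = 7.60×10^10 − 8.77×10^9 = 6.72×10^10 K⁴.
Q = 5.67×10⁻⁸ × 0.0190 × 6.72×10^10 = 72.5 W.

Q ≈ 72.5 W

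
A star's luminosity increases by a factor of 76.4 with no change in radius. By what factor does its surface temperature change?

P ∝ T⁴ ⇒ T ∝ P^(1/4), so T scales by (76.4)^(1/4) = 2.96.

factor ≈ 2.96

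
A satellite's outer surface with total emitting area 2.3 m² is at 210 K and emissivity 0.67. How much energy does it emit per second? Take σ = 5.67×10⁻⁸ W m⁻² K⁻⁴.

P ≈ 170 W

Stefan–Boltzmann: P = εσAT⁴ = 0.67 × 5.67×10⁻⁸ × 2.30 × (210)⁴ = 0.67 × 5.67×10⁻⁸ × 2.30 × 1.94×10^9.
P = 170 W.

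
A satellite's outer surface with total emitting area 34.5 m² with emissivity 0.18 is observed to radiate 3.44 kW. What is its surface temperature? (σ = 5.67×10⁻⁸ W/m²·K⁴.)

T ≈ 314 K

From P = εσAT⁴, T = (P / εσA)^(1/4) = (3440 / (0.18 × 5.67×10⁻⁸ × 34.5))^(1/4).
T = (9.77×10^9)^(1/4) = 314 K.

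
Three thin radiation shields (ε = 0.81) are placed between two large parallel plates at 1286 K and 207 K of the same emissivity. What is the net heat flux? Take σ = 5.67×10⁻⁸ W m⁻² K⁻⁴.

Each of the 4 gaps contributes resistance (2/ε − 1) = 2/0.81 − 1 = 1.469; total = 5.877.
q = σ(T₁⁴ − T₂⁴) / 5.877 = 5.67×10⁻⁸ × 2.73×10^12 / 5.877 = 26400 W/m².

q ≈ 26400 W/m²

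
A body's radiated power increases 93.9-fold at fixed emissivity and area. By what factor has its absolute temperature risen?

factor ≈ 3.11

P ∝ T⁴ ⇒ T ∝ P^(1/4), so T scales by (93.9)^(1/4) = 3.11.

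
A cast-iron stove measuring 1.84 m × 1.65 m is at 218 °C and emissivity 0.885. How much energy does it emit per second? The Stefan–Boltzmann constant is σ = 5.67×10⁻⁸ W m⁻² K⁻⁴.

P ≈ 8850 W

A = 1.84 × 1.65 = 3.04 m².
218 °C = 491 K.
Stefan–Boltzmann: P = εσAT⁴ = 0.885 × 5.67×10⁻⁸ × 3.04 × (491)⁴ = 0.885 × 5.67×10⁻⁸ × 3.04 × 5.81×10^10.
P = 8850 W.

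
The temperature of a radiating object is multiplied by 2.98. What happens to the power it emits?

P ∝ T⁴, so the power scales as (2.98)⁴ = 78.9.

factor ≈ 78.9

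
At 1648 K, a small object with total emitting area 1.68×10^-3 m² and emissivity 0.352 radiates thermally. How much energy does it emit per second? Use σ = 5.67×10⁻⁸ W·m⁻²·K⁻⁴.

P ≈ 247 W

Stefan–Boltzmann: P = εσAT⁴ = 0.352 × 5.67×10⁻⁸ × 1.68×10^-3 × (1648)⁴ = 0.352 × 5.67×10⁻⁸ × 1.68×10^-3 × 7.38×10^12.
P = 247 W.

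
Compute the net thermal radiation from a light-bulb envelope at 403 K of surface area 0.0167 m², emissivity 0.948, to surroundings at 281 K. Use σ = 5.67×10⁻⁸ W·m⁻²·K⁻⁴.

Q ≈ 18.1 W

Q = εσA(T⁴ − T_s⁴). T⁴ − T_s⁴ = (403)⁴ − (281)⁴ = 2.64×10^10 − 6.23×10^9 = 2.01×10^10 K⁴.
Q = 0.948 × 5.67×10⁻⁸ × 0.0167 × 2.01×10^10 = 18.1 W.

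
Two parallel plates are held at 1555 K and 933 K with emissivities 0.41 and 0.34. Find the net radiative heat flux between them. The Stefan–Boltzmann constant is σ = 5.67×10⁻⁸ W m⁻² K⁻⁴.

For two large parallel gray plates, q = σ(T₁⁴ − T₂⁴) / (1/ε₁ + 1/ε₂ − 1).
1/ε₁ + 1/ε₂ − 1 = 1/0.41 + 1/0.34 − 1 = 4.380.
T₁⁴ − T₂⁴ = 5.85×10^12 − 7.58×10^11 = 5.09×10^12 K⁴.
q = 5.67×10⁻⁸ × 5.09×10^12 / 4.380 = 65900 W/m².

q ≈ 65900 W/m²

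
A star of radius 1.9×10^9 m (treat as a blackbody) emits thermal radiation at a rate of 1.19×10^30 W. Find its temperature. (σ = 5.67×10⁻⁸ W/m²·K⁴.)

T ≈ 26100 K

A = 4πr² = 4π × (1.9×10^9)² = 4.54×10^19 m².
From P = σAT⁴, T = (P / σA)^(1/4) = (1.19×10^30 / (5.67×10⁻⁸ × 4.54×10^19))^(1/4).
T = (4.63×10^17)^(1/4) = 26100 K.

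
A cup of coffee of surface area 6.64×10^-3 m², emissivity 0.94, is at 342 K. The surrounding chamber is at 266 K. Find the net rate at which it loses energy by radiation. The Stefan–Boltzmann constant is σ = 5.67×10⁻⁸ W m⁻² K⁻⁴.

Q = εσA(T⁴ − T_s⁴). T⁴ − T_s⁴ = (342)⁴ − (266)⁴ = 1.37×10^10 − 5.01×10^9 = 8.67×10^9 K⁴.
Q = 0.94 × 5.67×10⁻⁸ × 6.64×10^-3 × 8.67×10^9 = 3.07 W.

Q ≈ 3.07 W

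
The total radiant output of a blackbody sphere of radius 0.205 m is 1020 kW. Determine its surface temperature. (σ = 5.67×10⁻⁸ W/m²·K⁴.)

T ≈ 2420 K

A = 4πr² = 4π × (0.205)² = 0.528 m².
From P = σAT⁴, T = (P / σA)^(1/4) = (1.02×10^6 / (5.67×10⁻⁸ × 0.528))^(1/4).
T = (3.41×10^13)^(1/4) = 2420 K.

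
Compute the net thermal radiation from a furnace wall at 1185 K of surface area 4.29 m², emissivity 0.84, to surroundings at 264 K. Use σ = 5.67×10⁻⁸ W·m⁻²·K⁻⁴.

Q = εσA(T⁴ − T_s⁴). T⁴ − T_s⁴ = (1185)⁴ − (264)⁴ = 1.97×10^12 − 4.86×10^9 = 1.97×10^12 K⁴.
Q = 0.84 × 5.67×10⁻⁸ × 4.29 × 1.97×10^12 = 4.02×10^5 W.

Q ≈ 4.02×10^5 W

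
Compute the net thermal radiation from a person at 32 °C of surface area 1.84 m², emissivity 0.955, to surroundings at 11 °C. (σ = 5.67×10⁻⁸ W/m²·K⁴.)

Q ≈ 214 W

Convert: 32 °C = 305 K; 11 °C = 284 K.
Q = εσA(T⁴ − T_s⁴). T⁴ − T_s⁴ = (305)⁴ − (284)⁴ = 8.65×10^9 − 6.51×10^9 = 2.15×10^9 K⁴.
Q = 0.955 × 5.67×10⁻⁸ × 1.84 × 2.15×10^9 = 214 W.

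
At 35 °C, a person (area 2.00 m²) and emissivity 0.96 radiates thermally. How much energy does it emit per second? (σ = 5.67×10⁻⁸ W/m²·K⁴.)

P ≈ 980 W

35 °C = 308 K.
P = εσAT⁴ = 0.96 × 5.67×10⁻⁸ × 2.00 × (308)⁴ = 0.96 × 5.67×10⁻⁸ × 2.00 × 9.00×10^9.
P = 980 W.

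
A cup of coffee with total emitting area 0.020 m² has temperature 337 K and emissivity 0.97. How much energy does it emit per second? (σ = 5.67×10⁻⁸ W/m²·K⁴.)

P = εσAT⁴ = 0.97 × 5.67×10⁻⁸ × 0.0200 × (337)⁴ = 0.97 × 5.67×10⁻⁸ × 0.0200 × 1.29×10^10.
P = 14.2 W.

P ≈ 14.2 W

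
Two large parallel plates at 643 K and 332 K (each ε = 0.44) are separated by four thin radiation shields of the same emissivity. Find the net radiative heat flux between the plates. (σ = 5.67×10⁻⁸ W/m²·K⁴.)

Each of the 5 gaps contributes resistance (2/ε − 1) = 2/0.44 − 1 = 3.545; total = 17.73.
q = σ(T₁⁴ − T₂⁴) / 17.73 = 5.67×10⁻⁸ × 1.59×10^11 / 17.73 = 508 W/m².

q ≈ 508 W/m²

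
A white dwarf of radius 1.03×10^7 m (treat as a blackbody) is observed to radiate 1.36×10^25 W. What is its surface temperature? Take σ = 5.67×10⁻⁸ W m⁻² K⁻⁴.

A = 4πr² = 4π × (1.03×10^7)² = 1.33×10^15 m².
From P = σAT⁴, T = (P / σA)^(1/4) = (1.36×10^25 / (5.67×10⁻⁸ × 1.33×10^15))^(1/4).
T = (1.80×10^17)^(1/4) = 20600 K.

T ≈ 20600 K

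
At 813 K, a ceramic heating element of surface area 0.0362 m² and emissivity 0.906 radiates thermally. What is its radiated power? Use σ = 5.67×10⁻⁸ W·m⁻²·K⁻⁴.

P ≈ 812 W

Stefan–Boltzmann: P = εσAT⁴ = 0.906 × 5.67×10⁻⁸ × 0.0362 × (813)⁴ = 0.906 × 5.67×10⁻⁸ × 0.0362 × 4.37×10^11.
P = 812 W.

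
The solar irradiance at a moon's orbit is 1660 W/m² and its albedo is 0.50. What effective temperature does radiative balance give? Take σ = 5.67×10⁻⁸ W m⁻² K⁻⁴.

T ≈ 246 K

Power absorbed = (1−a)S·πR²; power emitted = 4πR²σT⁴. Equating and cancelling πR²:
T = ((1−a)S / 4σ)^(1/4) = (830 / (4 × 5.67×10⁻⁸))^(1/4) = (3.66×10^9)^(1/4).
T = 246 K.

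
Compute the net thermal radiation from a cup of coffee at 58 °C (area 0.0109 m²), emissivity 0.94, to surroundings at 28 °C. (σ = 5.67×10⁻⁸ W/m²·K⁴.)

Convert: 58 °C = 331 K; 28 °C = 301 K.
Q = εσA(T⁴ − T_s⁴). T⁴ − T_s⁴ = (331)⁴ − (301)⁴ = 1.20×10^10 − 8.21×10^9 = 3.80×10^9 K⁴.
Q = 0.94 × 5.67×10⁻⁸ × 0.0109 × 3.80×10^9 = 2.20 W.

Q ≈ 2.20 W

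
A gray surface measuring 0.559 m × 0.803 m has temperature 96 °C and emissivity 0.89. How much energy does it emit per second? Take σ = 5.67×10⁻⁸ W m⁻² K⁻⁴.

A = 0.559 × 0.803 = 0.449 m².
96 °C = 369 K.
P = εσAT⁴ = 0.89 × 5.67×10⁻⁸ × 0.449 × (369)⁴ = 0.89 × 5.67×10⁻⁸ × 0.449 × 1.85×10^10.
P = 420 W.

P ≈ 420 W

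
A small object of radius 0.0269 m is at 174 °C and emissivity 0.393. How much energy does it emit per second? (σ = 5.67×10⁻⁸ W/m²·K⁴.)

A = 4πr² = 4π × (0.0269)² = 9.09×10^-3 m².
174 °C = 447 K.
Stefan–Boltzmann: P = εσAT⁴ = 0.393 × 5.67×10⁻⁸ × 9.09×10^-3 × (447)⁴ = 0.393 × 5.67×10⁻⁸ × 9.09×10^-3 × 3.99×10^10.
P = 8.09 W.

P ≈ 8.09 W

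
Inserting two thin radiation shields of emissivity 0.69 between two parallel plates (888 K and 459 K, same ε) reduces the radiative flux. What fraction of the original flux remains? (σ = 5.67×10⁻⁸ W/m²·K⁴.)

ratio ≈ 0.333

With N identical shields there are N+1 = 3 gaps in series, each with the same radiative resistance, so the flux falls to 1/(N+1) of its unshielded value.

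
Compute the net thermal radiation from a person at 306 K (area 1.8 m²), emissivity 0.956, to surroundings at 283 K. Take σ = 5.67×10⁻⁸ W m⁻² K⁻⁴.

Q = εσA(T⁴ − T_s⁴). T⁴ − T_s⁴ = (306)⁴ − (283)⁴ = 8.77×10^9 − 6.41×10^9 = 2.35×10^9 K⁴.
Q = 0.956 × 5.67×10⁻⁸ × 1.80 × 2.35×10^9 = 230 W.

Q ≈ 230 W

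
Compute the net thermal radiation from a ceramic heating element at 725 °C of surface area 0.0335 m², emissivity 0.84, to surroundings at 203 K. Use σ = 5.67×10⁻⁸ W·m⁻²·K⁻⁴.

Q ≈ 1580 W

Convert: 725 °C = 998 K.
Q = εσA(T⁴ − T_s⁴). T⁴ − T_s⁴ = (998)⁴ − (203)⁴ = 9.92×10^11 − 1.70×10^9 = 9.90×10^11 K⁴.
Q = 0.84 × 5.67×10⁻⁸ × 0.0335 × 9.90×10^11 = 1580 W.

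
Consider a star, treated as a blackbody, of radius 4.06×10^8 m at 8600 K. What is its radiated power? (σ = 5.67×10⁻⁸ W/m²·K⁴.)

A = 4πr² = 4π × (4.06×10^8)² = 2.07×10^18 m².
P = σAT⁴ = 5.67×10⁻⁸ × 2.07×10^18 × (8600)⁴ = 5.67×10⁻⁸ × 2.07×10^18 × 5.47×10^15.
P = 6.42×10^26 W.

P ≈ 6.42×10^26 W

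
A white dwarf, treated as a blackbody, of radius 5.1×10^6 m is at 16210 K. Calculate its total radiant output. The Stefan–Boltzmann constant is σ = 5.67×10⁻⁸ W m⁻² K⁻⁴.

A = 4πr² = 4π × (5.1×10^6)² = 3.27×10^14 m².
P = σAT⁴ = 5.67×10⁻⁸ × 3.27×10^14 × (16210)⁴ = 5.67×10⁻⁸ × 3.27×10^14 × 6.90×10^16.
P = 1.28×10^24 W.

P ≈ 1.28×10^24 W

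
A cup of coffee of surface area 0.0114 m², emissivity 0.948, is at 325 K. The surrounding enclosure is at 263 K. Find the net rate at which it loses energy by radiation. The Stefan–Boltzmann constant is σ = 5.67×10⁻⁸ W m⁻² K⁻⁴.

Q ≈ 3.90 W

Q = εσA(T⁴ − T_s⁴). T⁴ − T_s⁴ = (325)⁴ − (263)⁴ = 1.12×10^10 − 4.78×10^9 = 6.37×10^9 K⁴.
Q = 0.948 × 5.67×10⁻⁸ × 0.0114 × 6.37×10^9 = 3.90 W.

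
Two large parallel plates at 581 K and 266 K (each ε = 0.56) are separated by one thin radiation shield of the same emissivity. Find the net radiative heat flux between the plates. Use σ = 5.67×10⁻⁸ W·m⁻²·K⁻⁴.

Each of the 2 gaps contributes resistance (2/ε − 1) = 2/0.56 − 1 = 2.571; total = 5.143.
q = σ(T₁⁴ − T₂⁴) / 5.143 = 5.67×10⁻⁸ × 1.09×10^11 / 5.143 = 1200 W/m².

q ≈ 1200 W/m²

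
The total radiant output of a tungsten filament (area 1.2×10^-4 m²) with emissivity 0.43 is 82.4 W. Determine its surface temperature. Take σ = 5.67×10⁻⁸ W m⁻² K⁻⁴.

From P = εσAT⁴, T = (P / εσA)^(1/4) = (82.4 / (0.43 × 5.67×10⁻⁸ × 1.20×10^-4))^(1/4).
T = (2.82×10^13)^(1/4) = 2300 K.

T ≈ 2300 K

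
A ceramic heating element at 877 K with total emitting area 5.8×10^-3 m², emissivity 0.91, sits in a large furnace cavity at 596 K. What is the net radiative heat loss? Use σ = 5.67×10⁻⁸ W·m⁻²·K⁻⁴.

Q ≈ 139 W

Q = εσA(T⁴ − T_s⁴). T⁴ − T_s⁴ = (877)⁴ − (596)⁴ = 5.92×10^11 − 1.26×10^11 = 4.65×10^11 K⁴.
Q = 0.91 × 5.67×10⁻⁸ × 5.80×10^-3 × 4.65×10^11 = 139 W.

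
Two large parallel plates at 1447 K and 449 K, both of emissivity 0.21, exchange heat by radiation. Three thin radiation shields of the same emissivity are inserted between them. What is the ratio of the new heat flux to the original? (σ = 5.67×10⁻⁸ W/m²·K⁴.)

With N identical shields there are N+1 = 4 gaps in series, each with the same radiative resistance, so the flux falls to 1/(N+1) of its unshielded value.

ratio ≈ 0.250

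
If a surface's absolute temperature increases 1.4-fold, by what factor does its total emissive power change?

factor ≈ 3.84

P ∝ T⁴, so the power scales as (1.4)⁴ = 3.84.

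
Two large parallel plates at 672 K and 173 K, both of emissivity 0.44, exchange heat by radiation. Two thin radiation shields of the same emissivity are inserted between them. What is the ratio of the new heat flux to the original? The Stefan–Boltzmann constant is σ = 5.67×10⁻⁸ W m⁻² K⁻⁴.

With N identical shields there are N+1 = 3 gaps in series, each with the same radiative resistance, so the flux falls to 1/(N+1) of its unshielded value.

ratio ≈ 0.333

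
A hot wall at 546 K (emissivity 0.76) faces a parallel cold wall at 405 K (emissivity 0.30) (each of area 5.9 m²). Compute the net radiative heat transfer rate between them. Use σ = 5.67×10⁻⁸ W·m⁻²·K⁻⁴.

Q ≈ 5680 W

For two large parallel gray plates, q = σ(T₁⁴ − T₂⁴) / (1/ε₁ + 1/ε₂ − 1).
1/ε₁ + 1/ε₂ − 1 = 1/0.76 + 1/0.30 − 1 = 3.649.
T₁⁴ − T₂⁴ = 8.89×10^10 − 2.69×10^10 = 6.20×10^10 K⁴.
q = 5.67×10⁻⁸ × 6.20×10^10 / 3.649 = 963 W/m².
Q = q·A = 963 × 5.9 = 5680 W.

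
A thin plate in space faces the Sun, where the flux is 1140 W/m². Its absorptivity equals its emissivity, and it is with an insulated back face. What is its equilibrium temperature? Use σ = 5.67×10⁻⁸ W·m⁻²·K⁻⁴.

Absorbed flux αS = emitted flux εσT⁴ (one radiating face); with α = ε, T = (S/σ)^(1/4).
T = (1140 / 5.67×10⁻⁸)^(1/4) = (2.01×10^10)^(1/4).
T = 377 K.

T ≈ 377 K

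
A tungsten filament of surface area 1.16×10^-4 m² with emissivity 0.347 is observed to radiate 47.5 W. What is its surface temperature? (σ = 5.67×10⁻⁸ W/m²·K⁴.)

T ≈ 2140 K

From P = εσAT⁴, T = (P / εσA)^(1/4) = (47.5 / (0.347 × 5.67×10⁻⁸ × 1.16×10^-4))^(1/4).
T = (2.08×10^13)^(1/4) = 2140 K.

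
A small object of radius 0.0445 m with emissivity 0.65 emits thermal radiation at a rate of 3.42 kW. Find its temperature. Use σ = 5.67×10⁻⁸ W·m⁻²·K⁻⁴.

A = 4πr² = 4π × (0.0445)² = 0.0249 m².
From P = εσAT⁴, T = (P / εσA)^(1/4) = (3420 / (0.65 × 5.67×10⁻⁸ × 0.0249))^(1/4).
T = (3.73×10^12)^(1/4) = 1390 K.

T ≈ 1390 K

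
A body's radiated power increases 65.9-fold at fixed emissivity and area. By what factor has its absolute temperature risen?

factor ≈ 2.85

P ∝ T⁴ ⇒ T ∝ P^(1/4), so T scales by (65.9)^(1/4) = 2.85.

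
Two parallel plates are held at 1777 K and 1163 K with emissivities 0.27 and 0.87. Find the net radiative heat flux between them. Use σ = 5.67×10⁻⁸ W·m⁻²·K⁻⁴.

q ≈ 1.20×10^5 W/m²

For two large parallel gray plates, q = σ(T₁⁴ − T₂⁴) / (1/ε₁ + 1/ε₂ − 1).
1/ε₁ + 1/ε₂ − 1 = 1/0.27 + 1/0.87 − 1 = 3.853.
T₁⁴ − T₂⁴ = 9.97×10^12 − 1.83×10^12 = 8.14×10^12 K⁴.
q = 5.67×10⁻⁸ × 8.14×10^12 / 3.853 = 1.20×10^5 W/m².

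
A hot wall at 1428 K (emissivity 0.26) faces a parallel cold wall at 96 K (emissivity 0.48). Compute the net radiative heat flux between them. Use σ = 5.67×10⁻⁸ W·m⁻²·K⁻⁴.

For two large parallel gray plates, q = σ(T₁⁴ − T₂⁴) / (1/ε₁ + 1/ε₂ − 1).
1/ε₁ + 1/ε₂ − 1 = 1/0.26 + 1/0.48 − 1 = 4.929.
T₁⁴ − T₂⁴ = 4.16×10^12 − 8.49×10^7 = 4.16×10^12 K⁴.
q = 5.67×10⁻⁸ × 4.16×10^12 / 4.929 = 47800 W/m².

q ≈ 47800 W/m²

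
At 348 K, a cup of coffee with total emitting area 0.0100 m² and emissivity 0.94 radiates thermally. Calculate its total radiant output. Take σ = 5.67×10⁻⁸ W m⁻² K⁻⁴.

P ≈ 7.82 W

P = εσAT⁴ = 0.94 × 5.67×10⁻⁸ × 0.0100 × (348)⁴ = 0.94 × 5.67×10⁻⁸ × 0.0100 × 1.47×10^10.
P = 7.82 W.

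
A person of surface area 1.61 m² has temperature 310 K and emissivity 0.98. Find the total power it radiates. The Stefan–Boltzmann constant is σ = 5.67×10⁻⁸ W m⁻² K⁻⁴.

P ≈ 826 W

Stefan–Boltzmann: P = εσAT⁴ = 0.98 × 5.67×10⁻⁸ × 1.61 × (310)⁴ = 0.98 × 5.67×10⁻⁸ × 1.61 × 9.24×10^9.
P = 826 W.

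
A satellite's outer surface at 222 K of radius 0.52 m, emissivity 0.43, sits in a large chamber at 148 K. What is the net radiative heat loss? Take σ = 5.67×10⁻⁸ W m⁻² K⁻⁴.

Q ≈ 161 W

A = 4πr² = 4π × (0.52)² = 3.40 m².
Q = εσA(T⁴ − T_s⁴). T⁴ − T_s⁴ = (222)⁴ − (148)⁴ = 2.43×10^9 − 4.80×10^8 = 1.95×10^9 K⁴.
Q = 0.43 × 5.67×10⁻⁸ × 3.40 × 1.95×10^9 = 161 W.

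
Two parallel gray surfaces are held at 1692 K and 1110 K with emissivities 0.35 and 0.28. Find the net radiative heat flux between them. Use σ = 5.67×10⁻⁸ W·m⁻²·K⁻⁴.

For two large parallel gray plates, q = σ(T₁⁴ − T₂⁴) / (1/ε₁ + 1/ε₂ − 1).
1/ε₁ + 1/ε₂ − 1 = 1/0.35 + 1/0.28 − 1 = 5.429.
T₁⁴ − T₂⁴ = 8.20×10^12 − 1.52×10^12 = 6.68×10^12 K⁴.
q = 5.67×10⁻⁸ × 6.68×10^12 / 5.429 = 69700 W/m².

q ≈ 69700 W/m²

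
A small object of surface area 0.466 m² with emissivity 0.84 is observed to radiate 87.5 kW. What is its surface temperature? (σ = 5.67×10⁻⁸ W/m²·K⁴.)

T ≈ 1410 K

From P = εσAT⁴, T = (P / εσA)^(1/4) = (87500 / (0.84 × 5.67×10⁻⁸ × 0.466))^(1/4).
T = (3.94×10^12)^(1/4) = 1410 K.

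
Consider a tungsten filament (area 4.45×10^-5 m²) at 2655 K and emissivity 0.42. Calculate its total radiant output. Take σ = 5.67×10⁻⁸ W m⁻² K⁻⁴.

P ≈ 52.7 W

Stefan–Boltzmann: P = εσAT⁴ = 0.42 × 5.67×10⁻⁸ × 4.45×10^-5 × (2655)⁴ = 0.42 × 5.67×10⁻⁸ × 4.45×10^-5 × 4.97×10^13.
P = 52.7 W.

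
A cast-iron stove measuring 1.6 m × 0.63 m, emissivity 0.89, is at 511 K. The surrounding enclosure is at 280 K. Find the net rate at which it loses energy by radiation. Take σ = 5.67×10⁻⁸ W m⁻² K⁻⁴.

A = 1.6 × 0.63 = 1.01 m².
Q = εσA(T⁴ − T_s⁴). T⁴ − T_s⁴ = (511)⁴ − (280)⁴ = 6.82×10^10 − 6.15×10^9 = 6.20×10^10 K⁴.
Q = 0.89 × 5.67×10⁻⁸ × 1.01 × 6.20×10^10 = 3160 W.

Q ≈ 3160 W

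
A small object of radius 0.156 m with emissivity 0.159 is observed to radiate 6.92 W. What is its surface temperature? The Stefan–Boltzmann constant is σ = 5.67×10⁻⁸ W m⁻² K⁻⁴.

T ≈ 224 K

A = 4πr² = 4π × (0.156)² = 0.306 m².
From P = εσAT⁴, T = (P / εσA)^(1/4) = (6.92 / (0.159 × 5.67×10⁻⁸ × 0.306))^(1/4).
T = (2.51×10^9)^(1/4) = 224 K.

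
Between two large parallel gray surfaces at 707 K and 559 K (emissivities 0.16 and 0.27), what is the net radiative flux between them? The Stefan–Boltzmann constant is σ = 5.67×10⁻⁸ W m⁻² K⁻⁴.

For two large parallel gray plates, q = σ(T₁⁴ − T₂⁴) / (1/ε₁ + 1/ε₂ − 1).
1/ε₁ + 1/ε₂ − 1 = 1/0.16 + 1/0.27 − 1 = 8.954.
T₁⁴ − T₂⁴ = 2.50×10^11 − 9.76×10^10 = 1.52×10^11 K⁴.
q = 5.67×10⁻⁸ × 1.52×10^11 / 8.954 = 964 W/m².

q ≈ 964 W/m²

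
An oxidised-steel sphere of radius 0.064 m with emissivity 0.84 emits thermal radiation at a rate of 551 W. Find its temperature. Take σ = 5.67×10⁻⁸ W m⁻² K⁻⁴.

T ≈ 689 K

A = 4πr² = 4π × (0.064)² = 0.0515 m².
From P = εσAT⁴, T = (P / εσA)^(1/4) = (551 / (0.84 × 5.67×10⁻⁸ × 0.0515))^(1/4).
T = (2.25×10^11)^(1/4) = 689 K.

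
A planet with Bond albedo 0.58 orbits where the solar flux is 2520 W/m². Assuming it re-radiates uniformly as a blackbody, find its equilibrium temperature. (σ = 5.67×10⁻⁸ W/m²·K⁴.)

T ≈ 261 K

Power absorbed = (1−a)S·πR²; power emitted = 4πR²σT⁴. Equating and cancelling πR²:
T = ((1−a)S / 4σ)^(1/4) = (1060 / (4 × 5.67×10⁻⁸))^(1/4) = (4.67×10^9)^(1/4).
T = 261 K.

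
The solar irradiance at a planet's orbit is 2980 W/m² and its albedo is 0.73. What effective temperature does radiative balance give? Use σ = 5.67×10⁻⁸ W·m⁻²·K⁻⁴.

T ≈ 244 K

Power absorbed = (1−a)S·πR²; power emitted = 4πR²σT⁴. Equating and cancelling πR²:
T = ((1−a)S / 4σ)^(1/4) = (805 / (4 × 5.67×10⁻⁸))^(1/4) = (3.55×10^9)^(1/4).
T = 244 K.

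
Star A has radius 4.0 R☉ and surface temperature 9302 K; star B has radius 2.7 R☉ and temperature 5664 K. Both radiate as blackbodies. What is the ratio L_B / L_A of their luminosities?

L = 4πR²σT⁴ ∝ R²T⁴, so L_B/L_A = (2.7/4.0)² × (5664/9302)⁴ = 0.456 × 0.137 = 0.0626.

L_B/L_A ≈ 0.0626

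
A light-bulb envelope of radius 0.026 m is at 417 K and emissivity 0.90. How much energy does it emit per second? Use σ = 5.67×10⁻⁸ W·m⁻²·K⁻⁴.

A = 4πr² = 4π × (0.026)² = 8.49×10^-3 m².
P = εσAT⁴ = 0.90 × 5.67×10⁻⁸ × 8.49×10^-3 × (417)⁴ = 0.90 × 5.67×10⁻⁸ × 8.49×10^-3 × 3.02×10^10.
P = 13.1 W.

P ≈ 13.1 W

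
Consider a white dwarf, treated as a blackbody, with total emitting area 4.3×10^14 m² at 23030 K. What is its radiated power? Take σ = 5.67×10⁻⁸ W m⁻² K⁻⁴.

P = σAT⁴ = 5.67×10⁻⁸ × 4.30×10^14 × (23030)⁴ = 5.67×10⁻⁸ × 4.30×10^14 × 2.81×10^17.
P = 6.86×10^24 W.

P ≈ 6.86×10^24 W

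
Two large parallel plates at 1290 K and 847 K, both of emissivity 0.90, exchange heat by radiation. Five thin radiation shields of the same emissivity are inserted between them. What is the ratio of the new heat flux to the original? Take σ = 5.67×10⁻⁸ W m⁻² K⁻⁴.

With N identical shields there are N+1 = 6 gaps in series, each with the same radiative resistance, so the flux falls to 1/(N+1) of its unshielded value.

ratio ≈ 0.167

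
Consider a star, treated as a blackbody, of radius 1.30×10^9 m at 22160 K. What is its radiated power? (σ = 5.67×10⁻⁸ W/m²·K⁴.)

A = 4πr² = 4π × (1.30×10^9)² = 2.12×10^19 m².
P = σAT⁴ = 5.67×10⁻⁸ × 2.12×10^19 × (22160)⁴ = 5.67×10⁻⁸ × 2.12×10^19 × 2.41×10^17.
P = 2.90×10^29 W.

P ≈ 2.90×10^29 W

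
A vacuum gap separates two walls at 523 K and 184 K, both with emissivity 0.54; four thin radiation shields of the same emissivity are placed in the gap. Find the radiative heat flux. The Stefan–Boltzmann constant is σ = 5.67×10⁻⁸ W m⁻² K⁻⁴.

Each of the 5 gaps contributes resistance (2/ε − 1) = 2/0.54 − 1 = 2.704; total = 13.52.
q = σ(T₁⁴ − T₂⁴) / 13.52 = 5.67×10⁻⁸ × 7.37×10^10 / 13.52 = 309 W/m².

q ≈ 309 W/m²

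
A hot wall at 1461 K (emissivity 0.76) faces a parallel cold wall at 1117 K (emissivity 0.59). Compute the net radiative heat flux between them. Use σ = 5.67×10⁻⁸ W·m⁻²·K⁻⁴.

q ≈ 84600 W/m²

For two large parallel gray plates, q = σ(T₁⁴ − T₂⁴) / (1/ε₁ + 1/ε₂ − 1).
1/ε₁ + 1/ε₂ − 1 = 1/0.76 + 1/0.59 − 1 = 2.011.
T₁⁴ − T₂⁴ = 4.56×10^12 − 1.56×10^12 = 3.00×10^12 K⁴.
q = 5.67×10⁻⁸ × 3.00×10^12 / 2.011 = 84600 W/m².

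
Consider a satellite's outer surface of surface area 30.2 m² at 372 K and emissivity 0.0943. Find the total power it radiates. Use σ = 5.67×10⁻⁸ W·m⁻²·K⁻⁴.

Stefan–Boltzmann: P = εσAT⁴ = 0.0943 × 5.67×10⁻⁸ × 30.2 × (372)⁴ = 0.0943 × 5.67×10⁻⁸ × 30.2 × 1.92×10^10.
P = 3090 W.

P ≈ 3090 W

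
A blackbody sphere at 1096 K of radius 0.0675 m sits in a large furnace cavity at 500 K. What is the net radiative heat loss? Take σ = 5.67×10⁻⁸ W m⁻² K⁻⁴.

A = 4πr² = 4π × (0.0675)² = 0.0573 m².
Q = σA(T⁴ − T_s⁴). T⁴ − T_s⁴ = (1096)⁴ − (500)⁴ = 1.44×10^12 − 6.25×10^10 = 1.38×10^12 K⁴.
Q = 5.67×10⁻⁸ × 0.0573 × 1.38×10^12 = 4480 W.

Q ≈ 4480 W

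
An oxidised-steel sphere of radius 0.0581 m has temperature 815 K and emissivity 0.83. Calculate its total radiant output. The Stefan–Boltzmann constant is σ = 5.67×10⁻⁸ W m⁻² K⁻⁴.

A = 4πr² = 4π × (0.0581)² = 0.0424 m².
P = εσAT⁴ = 0.83 × 5.67×10⁻⁸ × 0.0424 × (815)⁴ = 0.83 × 5.67×10⁻⁸ × 0.0424 × 4.41×10^11.
P = 881 W.

P ≈ 881 W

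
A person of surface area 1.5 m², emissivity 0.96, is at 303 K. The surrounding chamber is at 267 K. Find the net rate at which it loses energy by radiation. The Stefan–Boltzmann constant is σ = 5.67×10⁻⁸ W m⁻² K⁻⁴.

Q = εσA(T⁴ − T_s⁴). T⁴ − T_s⁴ = (303)⁴ − (267)⁴ = 8.43×10^9 − 5.08×10^9 = 3.35×10^9 K⁴.
Q = 0.96 × 5.67×10⁻⁸ × 1.50 × 3.35×10^9 = 273 W.

Q ≈ 273 W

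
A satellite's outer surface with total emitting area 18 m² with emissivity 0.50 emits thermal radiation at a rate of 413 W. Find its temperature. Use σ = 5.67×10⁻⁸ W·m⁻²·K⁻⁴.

From P = εσAT⁴, T = (P / εσA)^(1/4) = (413 / (0.50 × 5.67×10⁻⁸ × 18.0))^(1/4).
T = (8.09×10^8)^(1/4) = 169 K.

T ≈ 169 K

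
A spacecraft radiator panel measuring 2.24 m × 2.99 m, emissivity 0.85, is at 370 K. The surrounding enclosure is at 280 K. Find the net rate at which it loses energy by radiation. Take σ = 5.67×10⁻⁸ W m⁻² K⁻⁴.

A = 2.24 × 2.99 = 6.70 m².
Q = εσA(T⁴ − T_s⁴). T⁴ − T_s⁴ = (370)⁴ − (280)⁴ = 1.87×10^10 − 6.15×10^9 = 1.26×10^10 K⁴.
Q = 0.85 × 5.67×10⁻⁸ × 6.70 × 1.26×10^10 = 4070 W.

Q ≈ 4070 W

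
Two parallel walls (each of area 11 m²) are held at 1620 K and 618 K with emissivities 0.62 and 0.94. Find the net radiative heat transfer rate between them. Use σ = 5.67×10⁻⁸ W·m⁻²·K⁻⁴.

Q ≈ 2.51×10^6 W

For two large parallel gray plates, q = σ(T₁⁴ − T₂⁴) / (1/ε₁ + 1/ε₂ − 1).
1/ε₁ + 1/ε₂ − 1 = 1/0.62 + 1/0.94 − 1 = 1.677.
T₁⁴ − T₂⁴ = 6.89×10^12 − 1.46×10^11 = 6.74×10^12 K⁴.
q = 5.67×10⁻⁸ × 6.74×10^12 / 1.677 = 2.28×10^5 W/m².
Q = q·A = 2.28×10^5 × 11 = 2.51×10^6 W.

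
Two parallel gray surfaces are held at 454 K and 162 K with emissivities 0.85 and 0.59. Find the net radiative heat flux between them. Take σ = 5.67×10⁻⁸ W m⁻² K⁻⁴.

For two large parallel gray plates, q = σ(T₁⁴ − T₂⁴) / (1/ε₁ + 1/ε₂ − 1).
1/ε₁ + 1/ε₂ − 1 = 1/0.85 + 1/0.59 − 1 = 1.871.
T₁⁴ − T₂⁴ = 4.25×10^10 − 6.89×10^8 = 4.18×10^10 K⁴.
q = 5.67×10⁻⁸ × 4.18×10^10 / 1.871 = 1270 W/m².

q ≈ 1270 W/m²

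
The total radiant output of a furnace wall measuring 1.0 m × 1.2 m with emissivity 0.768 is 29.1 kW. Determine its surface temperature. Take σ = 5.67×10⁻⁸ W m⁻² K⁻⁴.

T ≈ 864 K

A = 1.0 × 1.2 = 1.20 m².
From P = εσAT⁴, T = (P / εσA)^(1/4) = (29100 / (0.768 × 5.67×10⁻⁸ × 1.20))^(1/4).
T = (5.57×10^11)^(1/4) = 864 K.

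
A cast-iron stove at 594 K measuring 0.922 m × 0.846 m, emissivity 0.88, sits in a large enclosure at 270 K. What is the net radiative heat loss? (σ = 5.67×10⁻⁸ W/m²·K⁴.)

A = 0.922 × 0.846 = 0.780 m².
Q = εσA(T⁴ − T_s⁴). T⁴ − T_s⁴ = (594)⁴ − (270)⁴ = 1.24×10^11 − 5.31×10^9 = 1.19×10^11 K⁴.
Q = 0.88 × 5.67×10⁻⁸ × 0.780 × 1.19×10^11 = 4640 W.

Q ≈ 4640 W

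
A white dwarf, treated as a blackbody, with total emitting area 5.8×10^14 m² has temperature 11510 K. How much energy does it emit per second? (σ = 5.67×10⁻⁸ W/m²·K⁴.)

P = σAT⁴ = 5.67×10⁻⁸ × 5.80×10^14 × (11510)⁴ = 5.67×10⁻⁸ × 5.80×10^14 × 1.76×10^16.
P = 5.77×10^23 W.

P ≈ 5.77×10^23 W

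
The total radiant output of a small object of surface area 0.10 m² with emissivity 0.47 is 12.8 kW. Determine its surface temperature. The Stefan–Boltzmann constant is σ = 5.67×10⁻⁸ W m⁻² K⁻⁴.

T ≈ 1480 K

From P = εσAT⁴, T = (P / εσA)^(1/4) = (12800 / (0.47 × 5.67×10⁻⁸ × 0.100))^(1/4).
T = (4.80×10^12)^(1/4) = 1480 K.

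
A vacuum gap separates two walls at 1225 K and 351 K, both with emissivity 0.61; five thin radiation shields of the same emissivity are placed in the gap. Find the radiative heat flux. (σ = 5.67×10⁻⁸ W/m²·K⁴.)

Each of the 6 gaps contributes resistance (2/ε − 1) = 2/0.61 − 1 = 2.279; total = 13.67.
q = σ(T₁⁴ − T₂⁴) / 13.67 = 5.67×10⁻⁸ × 2.24×10^12 / 13.67 = 9280 W/m².

q ≈ 9280 W/m²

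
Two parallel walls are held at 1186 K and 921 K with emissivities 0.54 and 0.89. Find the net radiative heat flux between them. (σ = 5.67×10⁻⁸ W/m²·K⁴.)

q ≈ 36100 W/m²

For two large parallel gray plates, q = σ(T₁⁴ − T₂⁴) / (1/ε₁ + 1/ε₂ − 1).
1/ε₁ + 1/ε₂ − 1 = 1/0.54 + 1/0.89 − 1 = 1.975.
T₁⁴ − T₂⁴ = 1.98×10^12 − 7.20×10^11 = 1.26×10^12 K⁴.
q = 5.67×10⁻⁸ × 1.26×10^12 / 1.975 = 36100 W/m².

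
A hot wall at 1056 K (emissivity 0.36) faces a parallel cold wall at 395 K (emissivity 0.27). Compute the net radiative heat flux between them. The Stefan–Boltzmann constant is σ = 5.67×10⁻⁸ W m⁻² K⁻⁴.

For two large parallel gray plates, q = σ(T₁⁴ − T₂⁴) / (1/ε₁ + 1/ε₂ − 1).
1/ε₁ + 1/ε₂ − 1 = 1/0.36 + 1/0.27 − 1 = 5.481.
T₁⁴ − T₂⁴ = 1.24×10^12 − 2.43×10^10 = 1.22×10^12 K⁴.
q = 5.67×10⁻⁸ × 1.22×10^12 / 5.481 = 12600 W/m².

q ≈ 12600 W/m²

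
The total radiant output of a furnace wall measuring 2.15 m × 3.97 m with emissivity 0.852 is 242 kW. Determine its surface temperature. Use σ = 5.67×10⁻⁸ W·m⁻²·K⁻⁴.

A = 2.15 × 3.97 = 8.54 m².
From P = εσAT⁴, T = (P / εσA)^(1/4) = (2.42×10^5 / (0.852 × 5.67×10⁻⁸ × 8.54))^(1/4).
T = (5.87×10^11)^(1/4) = 875 K.

T ≈ 875 K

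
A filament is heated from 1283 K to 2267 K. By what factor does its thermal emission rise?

P ∝ T⁴, so the ratio is (2267/1283)⁴ = (1.767)⁴ = 9.75.

ratio ≈ 9.75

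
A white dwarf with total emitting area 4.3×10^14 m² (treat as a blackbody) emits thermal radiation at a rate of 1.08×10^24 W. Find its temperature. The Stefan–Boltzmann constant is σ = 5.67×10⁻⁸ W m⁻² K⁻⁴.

T ≈ 14500 K

From P = σAT⁴, T = (P / σA)^(1/4) = (1.08×10^24 / (5.67×10⁻⁸ × 4.30×10^14))^(1/4).
T = (4.43×10^16)^(1/4) = 14500 K.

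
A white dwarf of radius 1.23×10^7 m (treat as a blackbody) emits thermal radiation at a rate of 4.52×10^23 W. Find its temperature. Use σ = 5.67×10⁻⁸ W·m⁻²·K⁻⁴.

A = 4πr² = 4π × (1.23×10^7)² = 1.90×10^15 m².
From P = σAT⁴, T = (P / σA)^(1/4) = (4.52×10^23 / (5.67×10⁻⁸ × 1.90×10^15))^(1/4).
T = (4.19×10^15)^(1/4) = 8050 K.

T ≈ 8050 K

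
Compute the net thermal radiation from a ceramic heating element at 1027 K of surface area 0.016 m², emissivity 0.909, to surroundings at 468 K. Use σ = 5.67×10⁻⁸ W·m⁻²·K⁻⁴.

Q = εσA(T⁴ − T_s⁴). T⁴ − T_s⁴ = (1027)⁴ − (468)⁴ = 1.11×10^12 − 4.80×10^10 = 1.06×10^12 K⁴.
Q = 0.909 × 5.67×10⁻⁸ × 0.0160 × 1.06×10^12 = 878 W.

Q ≈ 878 W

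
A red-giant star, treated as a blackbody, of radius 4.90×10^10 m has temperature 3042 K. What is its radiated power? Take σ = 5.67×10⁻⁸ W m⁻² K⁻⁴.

A = 4πr² = 4π × (4.90×10^10)² = 3.02×10^22 m².
P = σAT⁴ = 5.67×10⁻⁸ × 3.02×10^22 × (3042)⁴ = 5.67×10⁻⁸ × 3.02×10^22 × 8.56×10^13.
P = 1.46×10^29 W.

P ≈ 1.46×10^29 W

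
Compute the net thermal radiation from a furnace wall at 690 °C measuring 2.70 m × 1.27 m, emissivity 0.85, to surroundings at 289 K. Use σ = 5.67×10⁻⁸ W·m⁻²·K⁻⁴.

Q ≈ 1.41×10^5 W

A = 2.70 × 1.27 = 3.43 m².
Convert: 690 °C = 963 K.
Q = εσA(T⁴ − T_s⁴). T⁴ − T_s⁴ = (963)⁴ − (289)⁴ = 8.60×10^11 − 6.98×10^9 = 8.53×10^11 K⁴.
Q = 0.85 × 5.67×10⁻⁸ × 3.43 × 8.53×10^11 = 1.41×10^5 W.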